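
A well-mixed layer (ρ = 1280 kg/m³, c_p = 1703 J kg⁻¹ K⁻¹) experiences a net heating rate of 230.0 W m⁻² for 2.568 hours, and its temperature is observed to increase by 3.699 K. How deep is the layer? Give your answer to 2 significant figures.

Heat input Q = F Δt = 230.0 × 9240 s = 2.13×10^6 J/m².
Required areal heat capacity C = Q / ΔT = 5.75×10^5 J/(m²·K).
Depth D = C / (ρ c_p) = 5.75×10^5 / (1280 × 1703) = 0.264 m.

0.26 m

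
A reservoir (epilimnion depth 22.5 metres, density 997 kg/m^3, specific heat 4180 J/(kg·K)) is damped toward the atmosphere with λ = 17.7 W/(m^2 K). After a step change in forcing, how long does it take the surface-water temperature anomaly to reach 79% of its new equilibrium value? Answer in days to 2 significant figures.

96 days

Areal heat capacity C = ρ c_p D = 997 × 4180 × 22.5 = 9.38×10^7 J/(m²·K).
τ = C / λ = 9.38×10^7 / 17.7 = 5.30×10^6 s.
Fraction reached: 1 − e^(−t/τ) = 0.79 ⇒ t = −τ ln(1 − 0.79) = τ × 1.56.
t = 8.27×10^6 s = 95.7 days.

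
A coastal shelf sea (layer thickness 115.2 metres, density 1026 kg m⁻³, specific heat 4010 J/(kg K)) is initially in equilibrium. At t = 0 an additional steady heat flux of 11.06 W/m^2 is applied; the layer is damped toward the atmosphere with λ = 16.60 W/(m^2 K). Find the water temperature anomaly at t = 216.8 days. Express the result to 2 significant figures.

Areal heat capacity C = ρ c_p D = 1026 × 4010 × 115.2 = 4.74×10^8 J m⁻² K⁻¹.
τ = C / λ = 4.74×10^8 / 16.60 = 2.86×10^7 s.
Equilibrium anomaly ΔT_eq = F / λ = 11.06 / 16.60 = 0.666 K.
t = 216.8 days = 1.87×10^7 s, so t/τ = 0.656.
ΔT(t) = ΔT_eq (1 − e^(−t/τ)) = 0.666 × (1 − e^−0.656) = 0.321 K.

0.32 K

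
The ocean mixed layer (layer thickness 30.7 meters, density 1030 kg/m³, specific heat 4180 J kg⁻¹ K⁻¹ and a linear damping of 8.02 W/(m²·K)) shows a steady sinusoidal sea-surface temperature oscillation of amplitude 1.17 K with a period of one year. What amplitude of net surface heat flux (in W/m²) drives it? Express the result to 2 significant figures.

32

Areal heat capacity C = ρ c_p D = 1030 × 4180 × 30.7 = 1.32×10^8 J/(m²·K).
ω = 2π / 3.15×10^7 s = 1.99×10^-7 s⁻¹.
√((Cω)² + λ²) = √((26.3)² + 8.02²) = 27.5 W/(m²·K).
F₀ = A × √((Cω)²+λ²) = 1.17 × 27.5 = 32.2 W/m².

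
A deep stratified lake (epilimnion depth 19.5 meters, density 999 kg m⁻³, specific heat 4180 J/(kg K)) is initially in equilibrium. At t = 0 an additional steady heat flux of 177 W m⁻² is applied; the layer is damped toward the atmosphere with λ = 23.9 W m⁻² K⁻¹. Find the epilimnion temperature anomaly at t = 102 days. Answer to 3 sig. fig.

6.85 K

Areal heat capacity C = ρ c_p D = 999 × 4180 × 19.5 = 8.14×10^7 J/(m²·K).
τ = C / λ = 8.14×10^7 / 23.9 = 3.41×10^6 s.
Equilibrium anomaly ΔT_eq = F / λ = 177 / 23.9 = 7.41 K.
t = 102 days = 8.81×10^6 s, so t/τ = 2.59.
ΔT(t) = ΔT_eq (1 − e^(−t/τ)) = 7.41 × (1 − e^−2.59) = 6.85 K.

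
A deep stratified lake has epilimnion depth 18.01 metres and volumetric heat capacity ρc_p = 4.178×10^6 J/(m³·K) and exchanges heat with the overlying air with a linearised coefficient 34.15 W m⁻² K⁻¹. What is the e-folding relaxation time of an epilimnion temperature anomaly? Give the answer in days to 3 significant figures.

25.5 days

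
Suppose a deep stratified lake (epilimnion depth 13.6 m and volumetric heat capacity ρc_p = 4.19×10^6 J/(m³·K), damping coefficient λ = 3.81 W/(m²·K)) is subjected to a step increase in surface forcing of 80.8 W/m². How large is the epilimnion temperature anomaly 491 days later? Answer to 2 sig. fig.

Areal heat capacity C = ρc_p × D = 4.19×10^6 × 13.6 = 5.70×10^7 J/(m^2 K).
τ = C / λ = 5.70×10^7 / 3.81 = 1.50×10^7 s.
Equilibrium anomaly ΔT_eq = F / λ = 80.8 / 3.81 = 21.2 K.
t = 491 days = 4.24×10^7 s, so t/τ = 2.84.
ΔT(t) = ΔT_eq (1 − e^(−t/τ)) = 21.2 × (1 − e^−2.84) = 20.0 K.

20 K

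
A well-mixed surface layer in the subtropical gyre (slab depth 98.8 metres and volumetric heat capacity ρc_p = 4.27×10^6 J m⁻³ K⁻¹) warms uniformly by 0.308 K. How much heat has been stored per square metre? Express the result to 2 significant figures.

1.3×10^8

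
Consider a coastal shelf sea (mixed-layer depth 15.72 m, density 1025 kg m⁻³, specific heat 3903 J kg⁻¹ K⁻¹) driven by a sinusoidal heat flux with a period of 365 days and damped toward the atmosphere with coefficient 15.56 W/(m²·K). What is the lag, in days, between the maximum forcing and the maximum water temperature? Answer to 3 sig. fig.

39.4 days

Areal heat capacity C = ρ c_p D = 1025 × 3903 × 15.72 = 6.29×10^7 J m⁻² K⁻¹.
ω = 2π / 3.15×10^7 s = 1.99×10^-7 s⁻¹.
Phase lag φ = arctan(Cω/λ) = arctan(12.5/15.56) = 0.678 rad.
Time lag = φ / ω = 0.678 / 1.99×10^-7 = 3.40×10^6 s = 39.4 days.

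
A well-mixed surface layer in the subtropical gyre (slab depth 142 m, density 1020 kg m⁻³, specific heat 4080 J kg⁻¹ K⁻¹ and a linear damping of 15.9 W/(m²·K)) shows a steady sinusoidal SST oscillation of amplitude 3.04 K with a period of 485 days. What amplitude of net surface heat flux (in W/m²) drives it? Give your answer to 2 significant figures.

Areal heat capacity C = ρ c_p D = 1020 × 4080 × 142 = 5.91×10^8 J/(m²·K).
ω = 2π / 4.19×10^7 s = 1.50×10^-7 s⁻¹.
√((Cω)² + λ²) = √((88.6)² + 15.9²) = 90.0 W/(m²·K).
F₀ = A × √((Cω)²+λ²) = 3.04 × 90.0 = 274 W/m².

270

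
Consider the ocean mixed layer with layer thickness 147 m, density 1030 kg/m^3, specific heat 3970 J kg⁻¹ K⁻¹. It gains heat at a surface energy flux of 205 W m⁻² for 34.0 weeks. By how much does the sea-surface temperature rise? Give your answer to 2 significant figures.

Areal heat capacity C = ρ c_p D = 1030 × 3970 × 147 = 6.01×10^8 J m⁻² K⁻¹.
Net heat input Q = F Δt = 205 × (34.0 weeks × 6.048×10^5 s/week) = 4.22×10^9 J/m².
ΔT = Q / C = 4.22×10^9 / 6.01×10^8 = 7.01 K.

7.0 K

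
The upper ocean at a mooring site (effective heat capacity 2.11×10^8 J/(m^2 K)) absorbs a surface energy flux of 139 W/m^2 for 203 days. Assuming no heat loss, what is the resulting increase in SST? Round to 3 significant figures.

11.6 K

Areal heat capacity C = 2.11×10^8 J/(m^2 K) (given).
Net heat input Q = F Δt = 139 × (203 days × 86400 s/day) = 2.44×10^9 J/m².
ΔT = Q / C = 2.44×10^9 / 2.11×10^8 = 11.6 K.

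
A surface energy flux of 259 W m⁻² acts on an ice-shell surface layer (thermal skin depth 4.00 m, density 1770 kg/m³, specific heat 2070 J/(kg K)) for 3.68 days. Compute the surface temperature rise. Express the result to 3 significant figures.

5.62 K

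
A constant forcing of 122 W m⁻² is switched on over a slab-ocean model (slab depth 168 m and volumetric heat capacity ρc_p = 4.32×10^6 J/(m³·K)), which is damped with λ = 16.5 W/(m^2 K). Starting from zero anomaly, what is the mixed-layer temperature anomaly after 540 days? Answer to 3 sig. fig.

4.83 K

Areal heat capacity C = ρc_p × D = 4.32×10^6 × 168 = 7.26×10^8 J m⁻² K⁻¹.
τ = C / λ = 7.26×10^8 / 16.5 = 4.40×10^7 s.
Equilibrium anomaly ΔT_eq = F / λ = 122 / 16.5 = 7.39 K.
t = 540 days = 4.67×10^7 s, so t/τ = 1.06.
ΔT(t) = ΔT_eq (1 − e^(−t/τ)) = 7.39 × (1 − e^−1.06) = 4.83 K.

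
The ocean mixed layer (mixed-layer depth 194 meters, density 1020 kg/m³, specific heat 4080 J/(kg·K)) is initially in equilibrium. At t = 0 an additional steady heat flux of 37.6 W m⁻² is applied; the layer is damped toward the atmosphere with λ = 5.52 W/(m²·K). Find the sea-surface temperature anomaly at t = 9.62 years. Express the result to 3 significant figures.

5.96 K

Areal heat capacity C = ρ c_p D = 1020 × 4080 × 194 = 8.07×10^8 J/(m^2 K).
τ = C / λ = 8.07×10^8 / 5.52 = 1.46×10^8 s.
Equilibrium anomaly ΔT_eq = F / λ = 37.6 / 5.52 = 6.81 K.
t = 9.62 years = 3.04×10^8 s, so t/τ = 2.08.
ΔT(t) = ΔT_eq (1 − e^(−t/τ)) = 6.81 × (1 − e^−2.08) = 5.96 K.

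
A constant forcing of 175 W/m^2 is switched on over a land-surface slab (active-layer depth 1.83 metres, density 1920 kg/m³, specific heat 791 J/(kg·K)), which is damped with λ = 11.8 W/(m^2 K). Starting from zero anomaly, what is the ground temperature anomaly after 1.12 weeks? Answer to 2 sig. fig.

Areal heat capacity C = ρ c_p D = 1920 × 791 × 1.83 = 2.78×10^6 J/(m^2 K).
τ = C / λ = 2.78×10^6 / 11.8 = 2.36×10^5 s.
Equilibrium anomaly ΔT_eq = F / λ = 175 / 11.8 = 14.8 K.
t = 1.12 weeks = 6.77×10^5 s, so t/τ = 2.88.
ΔT(t) = ΔT_eq (1 − e^(−t/τ)) = 14.8 × (1 − e^−2.88) = 14.0 K.

14 K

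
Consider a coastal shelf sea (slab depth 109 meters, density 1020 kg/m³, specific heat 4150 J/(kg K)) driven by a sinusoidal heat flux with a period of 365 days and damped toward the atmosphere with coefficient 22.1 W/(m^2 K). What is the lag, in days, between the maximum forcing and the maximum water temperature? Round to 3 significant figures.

77.5 days

Areal heat capacity C = ρ c_p D = 1020 × 4150 × 109 = 4.61×10^8 J/(m^2 K).
ω = 2π / 3.15×10^7 s = 1.99×10^-7 s⁻¹.
Phase lag φ = arctan(Cω/λ) = arctan(91.9/22.1) = 1.33 rad.
Time lag = φ / ω = 1.33 / 1.99×10^-7 = 6.70×10^6 s = 77.5 days.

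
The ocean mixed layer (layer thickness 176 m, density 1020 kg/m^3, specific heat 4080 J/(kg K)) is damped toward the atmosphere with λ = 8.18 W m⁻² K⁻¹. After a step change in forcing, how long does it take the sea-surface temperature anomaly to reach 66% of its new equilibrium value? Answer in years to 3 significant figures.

Areal heat capacity C = ρ c_p D = 1020 × 4080 × 176 = 7.32×10^8 J m⁻² K⁻¹.
τ = C / λ = 7.32×10^8 / 8.18 = 8.95×10^7 s.
Fraction reached: 1 − e^(−t/τ) = 0.66 ⇒ t = −τ ln(1 − 0.66) = τ × 1.08.
t = 9.66×10^7 s = 3.06 years.

3.06 years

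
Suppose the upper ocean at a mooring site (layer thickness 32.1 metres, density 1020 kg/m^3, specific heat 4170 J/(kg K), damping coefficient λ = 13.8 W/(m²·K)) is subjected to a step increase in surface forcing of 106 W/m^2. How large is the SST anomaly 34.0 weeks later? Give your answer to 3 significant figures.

6.72 K

Areal heat capacity C = ρ c_p D = 1020 × 4170 × 32.1 = 1.37×10^8 J/(m²·K).
τ = C / λ = 1.37×10^8 / 13.8 = 9.89×10^6 s.
Equilibrium anomaly ΔT_eq = F / λ = 106 / 13.8 = 7.68 K.
t = 34.0 weeks = 2.06×10^7 s, so t/τ = 2.08.
ΔT(t) = ΔT_eq (1 − e^(−t/τ)) = 7.68 × (1 − e^−2.08) = 6.72 K.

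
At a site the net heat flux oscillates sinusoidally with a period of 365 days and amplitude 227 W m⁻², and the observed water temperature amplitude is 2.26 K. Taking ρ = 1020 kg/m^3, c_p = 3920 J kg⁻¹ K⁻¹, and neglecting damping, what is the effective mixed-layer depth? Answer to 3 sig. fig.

126 m

ω = 2π / 3.15×10^7 s = 1.99×10^-7 s⁻¹.
Required C = F₀ / (A ω) = 227 / (2.26 × 1.99×10^-7) = 5.04×10^8 J/(m²·K).
D = C / (ρ c_p) = 5.04×10^8 / (1020 × 3920) = 126 m.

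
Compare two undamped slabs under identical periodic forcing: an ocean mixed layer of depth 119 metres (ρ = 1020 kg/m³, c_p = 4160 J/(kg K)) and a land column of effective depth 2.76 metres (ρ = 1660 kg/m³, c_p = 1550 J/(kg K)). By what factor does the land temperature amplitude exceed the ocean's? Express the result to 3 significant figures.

C_ocean = 1020 × 4160 × 119 = 5.05×10^8 J/(m²·K).
C_land = 1660 × 1550 × 2.76 = 7.10×10^6 J/(m²·K).
Undamped amplitude ∝ 1/C, so A_land/A_ocean = C_ocean/C_land = 71.1.

71.1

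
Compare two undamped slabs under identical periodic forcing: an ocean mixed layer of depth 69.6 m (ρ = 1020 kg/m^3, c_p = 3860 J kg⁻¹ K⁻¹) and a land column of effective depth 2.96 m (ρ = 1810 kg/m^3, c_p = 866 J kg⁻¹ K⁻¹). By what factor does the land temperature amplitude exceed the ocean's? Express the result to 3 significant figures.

C_ocean = 1020 × 3860 × 69.6 = 2.74×10^8 J/(m²·K).
C_land = 1810 × 866 × 2.96 = 4.64×10^6 J/(m²·K).
Undamped amplitude ∝ 1/C, so A_land/A_ocean = C_ocean/C_land = 59.1.

59.1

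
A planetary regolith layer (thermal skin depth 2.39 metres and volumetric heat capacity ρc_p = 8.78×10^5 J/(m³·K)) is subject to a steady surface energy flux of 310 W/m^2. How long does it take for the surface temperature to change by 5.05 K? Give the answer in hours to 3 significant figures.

Areal heat capacity C = ρc_p × D = 8.78×10^5 × 2.39 = 2.10×10^6 J m⁻² K⁻¹.
Time required: Δt = C ΔT / F = 2.10×10^6 × 5.05 / 310 = 34200 s.
In hours: 34200 s / (3600 s/hour) = 9.50 hours.

9.50 hours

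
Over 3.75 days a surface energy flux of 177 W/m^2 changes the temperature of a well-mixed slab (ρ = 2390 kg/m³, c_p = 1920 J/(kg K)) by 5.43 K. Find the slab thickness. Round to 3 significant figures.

Heat input Q = F Δt = 177 × 3.24×10^5 s = 5.73×10^7 J/m².
Required areal heat capacity C = Q / ΔT = 1.06×10^7 J/(m²·K).
Depth D = C / (ρ c_p) = 1.06×10^7 / (2390 × 1920) = 2.30 m.

2.30 m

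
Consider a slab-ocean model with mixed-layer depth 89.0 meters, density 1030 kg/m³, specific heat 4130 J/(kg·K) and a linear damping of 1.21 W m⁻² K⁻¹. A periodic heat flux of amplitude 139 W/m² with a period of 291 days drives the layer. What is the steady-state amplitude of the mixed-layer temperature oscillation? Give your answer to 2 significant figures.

1.5 K

Areal heat capacity C = ρ c_p D = 1030 × 4130 × 89.0 = 3.79×10^8 J m⁻² K⁻¹.
Angular frequency ω = 2π / T = 2π / 2.51×10^7 s = 2.50×10^-7 s⁻¹.
√((Cω)² + λ²) = √((94.6)² + 1.21²) = 94.6 W/(m²·K).
Amplitude A = F₀ / √((Cω)²+λ²) = 139 / 94.6 = 1.47 K.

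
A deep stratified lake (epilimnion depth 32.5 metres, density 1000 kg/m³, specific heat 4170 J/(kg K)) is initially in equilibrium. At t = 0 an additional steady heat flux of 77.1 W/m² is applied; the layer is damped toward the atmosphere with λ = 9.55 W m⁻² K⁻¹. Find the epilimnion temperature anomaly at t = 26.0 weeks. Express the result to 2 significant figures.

Areal heat capacity C = ρ c_p D = 1000 × 4170 × 32.5 = 1.36×10^8 J/(m^2 K).
τ = C / λ = 1.36×10^8 / 9.55 = 1.42×10^7 s.
Equilibrium anomaly ΔT_eq = F / λ = 77.1 / 9.55 = 8.07 K.
t = 26.0 weeks = 1.57×10^7 s, so t/τ = 1.11.
ΔT(t) = ΔT_eq (1 − e^(−t/τ)) = 8.07 × (1 − e^−1.11) = 5.41 K.

5.4 K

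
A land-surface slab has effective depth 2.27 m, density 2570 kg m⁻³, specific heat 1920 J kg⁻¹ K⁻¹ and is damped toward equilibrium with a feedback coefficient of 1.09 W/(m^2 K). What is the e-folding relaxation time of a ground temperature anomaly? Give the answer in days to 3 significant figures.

119 days

Areal heat capacity C = ρ c_p D = 2570 × 1920 × 2.27 = 1.12×10^7 J/(m²·K).
Relaxation time τ = C / λ = 1.12×10^7 / 1.09 = 1.03×10^7 s.
In days: 1.03×10^7 s / (86400 s/day) = 119 days.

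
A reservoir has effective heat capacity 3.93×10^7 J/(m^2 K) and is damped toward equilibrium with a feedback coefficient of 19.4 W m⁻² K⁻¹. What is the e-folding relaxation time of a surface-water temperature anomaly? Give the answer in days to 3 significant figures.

Areal heat capacity C = 3.93×10^7 J/(m^2 K) (given).
Relaxation time τ = C / λ = 3.93×10^7 / 19.4 = 2.03×10^6 s.
In days: 2.03×10^6 s / (86400 s/day) = 23.4 days.

23.4 days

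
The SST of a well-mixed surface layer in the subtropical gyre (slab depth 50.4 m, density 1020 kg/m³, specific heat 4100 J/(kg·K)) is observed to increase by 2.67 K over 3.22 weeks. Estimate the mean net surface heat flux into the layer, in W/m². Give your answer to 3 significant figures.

Areal heat capacity C = ρ c_p D = 1020 × 4100 × 50.4 = 2.11×10^8 J/(m^2 K).
Required heat per unit area: Q = C ΔT = 2.11×10^8 × 2.67 = 5.63×10^8 J/m².
Flux F = Q / Δt = 5.63×10^8 / 1.95×10^6 s = 289 W/m².

289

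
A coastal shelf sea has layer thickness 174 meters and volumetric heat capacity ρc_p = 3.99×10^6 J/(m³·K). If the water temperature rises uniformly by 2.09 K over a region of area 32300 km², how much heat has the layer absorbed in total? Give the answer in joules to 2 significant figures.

4.7×10^19 J

Areal heat capacity C = ρc_p × D = 3.99×10^6 × 174 = 6.94×10^8 J/(m^2 K).
Heat per unit area: q = C ΔT = 6.94×10^8 × 2.09 = 1.45×10^9 J/m².
Total heat: Q = q × A = 1.45×10^9 × (32300 × 10⁶ m²) = 4.69×10^19 J.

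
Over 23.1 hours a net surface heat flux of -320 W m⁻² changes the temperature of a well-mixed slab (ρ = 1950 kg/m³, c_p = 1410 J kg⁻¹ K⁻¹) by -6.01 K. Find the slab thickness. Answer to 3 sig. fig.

1.61 m

Heat input Q = F Δt = -320 × 83200 s = -2.66×10^7 J/m².
Required areal heat capacity C = Q / ΔT = 4.43×10^6 J/(m²·K).
Depth D = C / (ρ c_p) = 4.43×10^6 / (1950 × 1410) = 1.61 m.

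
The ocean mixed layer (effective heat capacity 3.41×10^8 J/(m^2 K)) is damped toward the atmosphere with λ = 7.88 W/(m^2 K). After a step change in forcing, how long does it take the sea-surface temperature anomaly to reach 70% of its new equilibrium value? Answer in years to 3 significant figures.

Areal heat capacity C = 3.41×10^8 J/(m^2 K) (given).
τ = C / λ = 3.41×10^8 / 7.88 = 4.33×10^7 s.
Fraction reached: 1 − e^(−t/τ) = 0.70 ⇒ t = −τ ln(1 − 0.70) = τ × 1.20.
t = 5.21×10^7 s = 1.65 years.

1.65 years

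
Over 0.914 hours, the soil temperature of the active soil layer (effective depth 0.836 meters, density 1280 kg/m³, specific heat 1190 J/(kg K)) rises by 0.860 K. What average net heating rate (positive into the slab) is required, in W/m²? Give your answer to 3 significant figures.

333

Areal heat capacity C = ρ c_p D = 1280 × 1190 × 0.836 = 1.27×10^6 J/(m²·K).
Required heat per unit area: Q = C ΔT = 1.27×10^6 × 0.860 = 1.10×10^6 J/m².
Flux F = Q / Δt = 1.10×10^6 / 3290 s = 333 W/m².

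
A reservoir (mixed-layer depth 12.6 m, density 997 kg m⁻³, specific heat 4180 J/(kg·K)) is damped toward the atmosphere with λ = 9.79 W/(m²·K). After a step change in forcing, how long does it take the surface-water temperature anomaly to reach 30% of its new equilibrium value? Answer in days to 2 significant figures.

22 days

Areal heat capacity C = ρ c_p D = 997 × 4180 × 12.6 = 5.25×10^7 J/(m^2 K).
τ = C / λ = 5.25×10^7 / 9.79 = 5.36×10^6 s.
Fraction reached: 1 − e^(−t/τ) = 0.30 ⇒ t = −τ ln(1 − 0.30) = τ × 0.357.
t = 1.91×10^6 s = 22.1 days.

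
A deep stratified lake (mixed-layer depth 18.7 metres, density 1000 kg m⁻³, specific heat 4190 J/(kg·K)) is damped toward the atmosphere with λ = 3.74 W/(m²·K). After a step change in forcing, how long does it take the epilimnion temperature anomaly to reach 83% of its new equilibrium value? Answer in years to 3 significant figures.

Areal heat capacity C = ρ c_p D = 1000 × 4190 × 18.7 = 7.84×10^7 J/(m²·K).
τ = C / λ = 7.84×10^7 / 3.74 = 2.10×10^7 s.
Fraction reached: 1 − e^(−t/τ) = 0.83 ⇒ t = −τ ln(1 − 0.83) = τ × 1.77.
t = 3.71×10^7 s = 1.18 years.

1.18 years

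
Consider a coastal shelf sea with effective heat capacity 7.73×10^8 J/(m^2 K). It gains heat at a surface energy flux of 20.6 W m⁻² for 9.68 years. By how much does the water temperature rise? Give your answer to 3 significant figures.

8.14 K

Areal heat capacity C = 7.73×10^8 J/(m^2 K) (given).
Net heat input Q = F Δt = 20.6 × (9.68 years × 3.156×10^7 s/year) = 6.29×10^9 J/m².
ΔT = Q / C = 6.29×10^9 / 7.73×10^8 = 8.14 K.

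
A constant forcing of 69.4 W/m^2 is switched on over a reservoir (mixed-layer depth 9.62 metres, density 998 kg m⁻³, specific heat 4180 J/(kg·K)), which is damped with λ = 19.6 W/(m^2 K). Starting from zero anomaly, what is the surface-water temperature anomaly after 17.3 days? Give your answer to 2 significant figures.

1.8 K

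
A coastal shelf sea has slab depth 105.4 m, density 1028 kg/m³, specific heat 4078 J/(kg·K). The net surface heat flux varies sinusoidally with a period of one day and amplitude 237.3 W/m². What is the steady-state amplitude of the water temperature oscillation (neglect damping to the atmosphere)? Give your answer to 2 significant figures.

0.0074 K

Areal heat capacity C = ρ c_p D = 1028 × 4078 × 105.4 = 4.42×10^8 J/(m^2 K).
Angular frequency ω = 2π / T = 2π / 86400 s = 7.27×10^-5 s⁻¹.
Cω = 4.42×10^8 × 7.27×10^-5 = 32100 W/(m²·K).
Amplitude A = F₀ / (Cω) = 237.3 / 32100 = 0.00739 K.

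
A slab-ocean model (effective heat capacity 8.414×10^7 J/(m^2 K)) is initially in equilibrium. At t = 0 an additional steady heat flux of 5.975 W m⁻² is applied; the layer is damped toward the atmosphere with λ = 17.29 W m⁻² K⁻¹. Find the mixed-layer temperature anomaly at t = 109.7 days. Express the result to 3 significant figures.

Areal heat capacity C = 8.414×10^7 J/(m^2 K) (given).
τ = C / λ = 8.41×10^7 / 17.29 = 4.87×10^6 s.
Equilibrium anomaly ΔT_eq = F / λ = 5.975 / 17.29 = 0.346 K.
t = 109.7 days = 9.48×10^6 s, so t/τ = 1.95.
ΔT(t) = ΔT_eq (1 − e^(−t/τ)) = 0.346 × (1 − e^−1.95) = 0.296 K.

0.296 K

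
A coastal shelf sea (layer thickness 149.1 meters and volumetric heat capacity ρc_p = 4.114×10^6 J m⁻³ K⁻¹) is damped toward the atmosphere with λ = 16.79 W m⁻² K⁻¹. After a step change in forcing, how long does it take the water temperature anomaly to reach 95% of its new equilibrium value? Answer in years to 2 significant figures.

Areal heat capacity C = ρc_p × D = 4.114×10^6 × 149.1 = 6.13×10^8 J m⁻² K⁻¹.
τ = C / λ = 6.13×10^8 / 16.79 = 3.65×10^7 s.
Fraction reached: 1 − e^(−t/τ) = 0.95 ⇒ t = −τ ln(1 − 0.95) = τ × 3.00.
t = 1.09×10^8 s = 3.47 years.

3.5 years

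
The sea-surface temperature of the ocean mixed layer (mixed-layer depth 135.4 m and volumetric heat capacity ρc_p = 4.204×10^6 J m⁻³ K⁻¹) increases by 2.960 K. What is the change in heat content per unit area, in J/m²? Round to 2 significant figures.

Areal heat capacity C = ρc_p × D = 4.204×10^6 × 135.4 = 5.69×10^8 J/(m^2 K).
ΔQ = C ΔT = 5.69×10^8 × 2.960 = 1.68×10^9 J/m².

1.7×10^9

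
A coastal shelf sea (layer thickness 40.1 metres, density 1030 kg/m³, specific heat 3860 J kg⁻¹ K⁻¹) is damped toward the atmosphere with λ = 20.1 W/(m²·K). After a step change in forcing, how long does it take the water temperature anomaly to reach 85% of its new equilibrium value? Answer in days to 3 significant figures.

174 days

Areal heat capacity C = ρ c_p D = 1030 × 3860 × 40.1 = 1.59×10^8 J/(m^2 K).
τ = C / λ = 1.59×10^8 / 20.1 = 7.93×10^6 s.
Fraction reached: 1 − e^(−t/τ) = 0.85 ⇒ t = −τ ln(1 − 0.85) = τ × 1.90.
t = 1.50×10^7 s = 174 days.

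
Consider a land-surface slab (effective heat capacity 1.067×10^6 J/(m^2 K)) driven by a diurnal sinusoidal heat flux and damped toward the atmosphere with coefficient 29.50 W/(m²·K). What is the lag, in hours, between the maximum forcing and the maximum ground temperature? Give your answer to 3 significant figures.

Areal heat capacity C = 1.067×10^6 J/(m^2 K) (given).
ω = 2π / 86400 s = 7.27×10^-5 s⁻¹.
Phase lag φ = arctan(Cω/λ) = arctan(77.6/29.50) = 1.21 rad.
Time lag = φ / ω = 1.21 / 7.27×10^-5 = 16600 s = 4.61 hours.

4.61 hours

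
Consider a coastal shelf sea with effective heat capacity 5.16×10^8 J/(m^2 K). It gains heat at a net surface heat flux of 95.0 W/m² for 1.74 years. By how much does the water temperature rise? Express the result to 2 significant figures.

10 K

Areal heat capacity C = 5.16×10^8 J/(m^2 K) (given).
Net heat input Q = F Δt = 95.0 × (1.74 years × 3.156×10^7 s/year) = 5.22×10^9 J/m².
ΔT = Q / C = 5.22×10^9 / 5.16×10^8 = 10.1 K.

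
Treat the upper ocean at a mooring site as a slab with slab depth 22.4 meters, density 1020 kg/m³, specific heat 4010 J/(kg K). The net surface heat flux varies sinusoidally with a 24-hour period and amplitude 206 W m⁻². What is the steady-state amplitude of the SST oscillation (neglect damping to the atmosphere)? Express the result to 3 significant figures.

0.0309 K

Areal heat capacity C = ρ c_p D = 1020 × 4010 × 22.4 = 9.16×10^7 J m⁻² K⁻¹.
Angular frequency ω = 2π / T = 2π / 86400 s = 7.27×10^-5 s⁻¹.
Cω = 9.16×10^7 × 7.27×10^-5 = 6660 W/(m²·K).
Amplitude A = F₀ / (Cω) = 206 / 6660 = 0.0309 K.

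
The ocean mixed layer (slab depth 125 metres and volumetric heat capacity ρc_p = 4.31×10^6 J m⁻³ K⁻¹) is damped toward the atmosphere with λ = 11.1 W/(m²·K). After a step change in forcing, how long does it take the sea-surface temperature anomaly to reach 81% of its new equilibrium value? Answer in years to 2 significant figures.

Areal heat capacity C = ρc_p × D = 4.31×10^6 × 125 = 5.39×10^8 J/(m^2 K).
τ = C / λ = 5.39×10^8 / 11.1 = 4.85×10^7 s.
Fraction reached: 1 − e^(−t/τ) = 0.81 ⇒ t = −τ ln(1 − 0.81) = τ × 1.66.
t = 8.06×10^7 s = 2.55 years.

2.6 years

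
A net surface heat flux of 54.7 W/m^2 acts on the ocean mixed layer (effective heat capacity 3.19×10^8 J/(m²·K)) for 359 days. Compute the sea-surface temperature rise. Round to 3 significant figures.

5.32 K

Areal heat capacity C = 3.19×10^8 J/(m²·K) (given).
Net heat input Q = F Δt = 54.7 × (359 days × 86400 s/day) = 1.70×10^9 J/m².
ΔT = Q / C = 1.70×10^9 / 3.19×10^8 = 5.32 K.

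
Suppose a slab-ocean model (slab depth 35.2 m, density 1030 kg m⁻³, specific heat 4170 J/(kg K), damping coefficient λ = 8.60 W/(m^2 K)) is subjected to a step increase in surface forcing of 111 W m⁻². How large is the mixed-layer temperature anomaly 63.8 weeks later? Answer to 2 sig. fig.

11 K

Areal heat capacity C = ρ c_p D = 1030 × 4170 × 35.2 = 1.51×10^8 J/(m^2 K).
τ = C / λ = 1.51×10^8 / 8.60 = 1.76×10^7 s.
Equilibrium anomaly ΔT_eq = F / λ = 111 / 8.60 = 12.9 K.
t = 63.8 weeks = 3.86×10^7 s, so t/τ = 2.19.
ΔT(t) = ΔT_eq (1 − e^(−t/τ)) = 12.9 × (1 − e^−2.19) = 11.5 K.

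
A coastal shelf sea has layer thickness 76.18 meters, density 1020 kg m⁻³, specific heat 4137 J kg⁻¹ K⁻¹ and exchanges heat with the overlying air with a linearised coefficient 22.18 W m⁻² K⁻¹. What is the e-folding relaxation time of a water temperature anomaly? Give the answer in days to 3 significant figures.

168 days

Areal heat capacity C = ρ c_p D = 1020 × 4137 × 76.18 = 3.21×10^8 J/(m²·K).
Relaxation time τ = C / λ = 3.21×10^8 / 22.18 = 1.45×10^7 s.
In days: 1.45×10^7 s / (86400 s/day) = 168 days.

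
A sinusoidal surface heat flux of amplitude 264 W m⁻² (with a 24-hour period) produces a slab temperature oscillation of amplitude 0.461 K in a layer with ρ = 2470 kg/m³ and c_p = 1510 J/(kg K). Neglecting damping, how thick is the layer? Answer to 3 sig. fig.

ω = 2π / 86400 s = 7.27×10^-5 s⁻¹.
Required C = F₀ / (A ω) = 264 / (0.461 × 7.27×10^-5) = 7.87×10^6 J/(m²·K).
D = C / (ρ c_p) = 7.87×10^6 / (2470 × 1510) = 2.11 m.

2.11 m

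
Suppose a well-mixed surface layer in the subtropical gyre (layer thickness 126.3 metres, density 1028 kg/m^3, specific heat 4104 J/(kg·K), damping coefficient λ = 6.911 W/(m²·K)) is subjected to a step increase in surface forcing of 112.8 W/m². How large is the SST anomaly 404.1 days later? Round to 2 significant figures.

Areal heat capacity C = ρ c_p D = 1028 × 4104 × 126.3 = 5.33×10^8 J/(m^2 K).
τ = C / λ = 5.33×10^8 / 6.911 = 7.71×10^7 s.
Equilibrium anomaly ΔT_eq = F / λ = 112.8 / 6.911 = 16.3 K.
t = 404.1 days = 3.49×10^7 s, so t/τ = 0.453.
ΔT(t) = ΔT_eq (1 − e^(−t/τ)) = 16.3 × (1 − e^−0.453) = 5.94 K.

5.9 K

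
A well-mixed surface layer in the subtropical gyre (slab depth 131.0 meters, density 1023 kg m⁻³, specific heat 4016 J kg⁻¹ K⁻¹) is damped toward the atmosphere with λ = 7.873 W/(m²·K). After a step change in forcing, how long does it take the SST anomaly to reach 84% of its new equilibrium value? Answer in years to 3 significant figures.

Areal heat capacity C = ρ c_p D = 1023 × 4016 × 131.0 = 5.38×10^8 J/(m²·K).
τ = C / λ = 5.38×10^8 / 7.873 = 6.84×10^7 s.
Fraction reached: 1 − e^(−t/τ) = 0.84 ⇒ t = −τ ln(1 − 0.84) = τ × 1.83.
t = 1.25×10^8 s = 3.97 years.

3.97 years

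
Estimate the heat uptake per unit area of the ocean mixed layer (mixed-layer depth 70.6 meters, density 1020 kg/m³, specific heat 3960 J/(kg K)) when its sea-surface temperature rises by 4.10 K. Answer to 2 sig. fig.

1.2×10^9

Areal heat capacity C = ρ c_p D = 1020 × 3960 × 70.6 = 2.85×10^8 J/(m^2 K).
ΔQ = C ΔT = 2.85×10^8 × 4.10 = 1.17×10^9 J/m².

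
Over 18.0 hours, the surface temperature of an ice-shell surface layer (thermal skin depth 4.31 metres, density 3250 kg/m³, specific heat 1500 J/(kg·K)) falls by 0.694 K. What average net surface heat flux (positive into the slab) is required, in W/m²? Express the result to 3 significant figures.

-225

Areal heat capacity C = ρ c_p D = 3250 × 1500 × 4.31 = 2.10×10^7 J/(m²·K).
Required heat per unit area: Q = C ΔT = 2.10×10^7 × -0.694 = -1.46×10^7 J/m².
Flux F = Q / Δt = -1.46×10^7 / 64800 s = -225 W/m².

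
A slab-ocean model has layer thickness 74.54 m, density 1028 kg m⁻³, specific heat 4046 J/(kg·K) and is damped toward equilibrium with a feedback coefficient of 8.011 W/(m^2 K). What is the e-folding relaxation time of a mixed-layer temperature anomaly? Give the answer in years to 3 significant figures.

1.23 years

Areal heat capacity C = ρ c_p D = 1028 × 4046 × 74.54 = 3.10×10^8 J/(m²·K).
Relaxation time τ = C / λ = 3.10×10^8 / 8.011 = 3.87×10^7 s.
In years: 3.87×10^7 s / (3.156×10^7 s/year) = 1.23 years.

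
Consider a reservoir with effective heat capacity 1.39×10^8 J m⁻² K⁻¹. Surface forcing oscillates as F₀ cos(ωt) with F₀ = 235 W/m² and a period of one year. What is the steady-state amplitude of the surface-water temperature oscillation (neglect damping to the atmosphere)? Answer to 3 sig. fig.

Areal heat capacity C = 1.39×10^8 J m⁻² K⁻¹ (given).
Angular frequency ω = 2π / T = 2π / 3.15×10^7 s = 1.99×10^-7 s⁻¹.
Cω = 1.39×10^8 × 1.99×10^-7 = 27.7 W/(m²·K).
Amplitude A = F₀ / (Cω) = 235 / 27.7 = 8.49 K.

8.49 K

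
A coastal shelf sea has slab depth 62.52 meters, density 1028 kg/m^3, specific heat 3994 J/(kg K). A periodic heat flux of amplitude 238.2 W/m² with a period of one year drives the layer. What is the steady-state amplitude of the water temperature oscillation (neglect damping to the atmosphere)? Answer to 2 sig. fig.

Areal heat capacity C = ρ c_p D = 1028 × 3994 × 62.52 = 2.57×10^8 J/(m²·K).
Angular frequency ω = 2π / T = 2π / 3.15×10^7 s = 1.99×10^-7 s⁻¹.
Cω = 2.57×10^8 × 1.99×10^-7 = 51.1 W/(m²·K).
Amplitude A = F₀ / (Cω) = 238.2 / 51.1 = 4.66 K.

4.7 K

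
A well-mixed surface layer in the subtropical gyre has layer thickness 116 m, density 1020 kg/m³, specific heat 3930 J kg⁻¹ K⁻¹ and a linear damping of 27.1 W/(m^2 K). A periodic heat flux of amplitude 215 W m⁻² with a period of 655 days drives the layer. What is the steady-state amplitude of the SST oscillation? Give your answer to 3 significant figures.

3.69 K

Areal heat capacity C = ρ c_p D = 1020 × 3930 × 116 = 4.65×10^8 J m⁻² K⁻¹.
Angular frequency ω = 2π / T = 2π / 5.66×10^7 s = 1.11×10^-7 s⁻¹.
√((Cω)² + λ²) = √((51.6)² + 27.1²) = 58.3 W/(m²·K).
Amplitude A = F₀ / √((Cω)²+λ²) = 215 / 58.3 = 3.69 K.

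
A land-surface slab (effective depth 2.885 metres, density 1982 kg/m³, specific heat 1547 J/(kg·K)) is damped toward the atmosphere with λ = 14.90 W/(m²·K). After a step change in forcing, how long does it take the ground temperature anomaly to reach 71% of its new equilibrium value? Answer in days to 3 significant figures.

8.51 days

Areal heat capacity C = ρ c_p D = 1982 × 1547 × 2.885 = 8.85×10^6 J/(m^2 K).
τ = C / λ = 8.85×10^6 / 14.90 = 5.94×10^5 s.
Fraction reached: 1 − e^(−t/τ) = 0.71 ⇒ t = −τ ln(1 − 0.71) = τ × 1.24.
t = 7.35×10^5 s = 8.51 days.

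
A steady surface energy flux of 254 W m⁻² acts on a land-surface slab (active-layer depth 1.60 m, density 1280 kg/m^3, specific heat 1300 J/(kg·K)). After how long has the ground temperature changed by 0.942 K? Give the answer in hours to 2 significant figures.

Areal heat capacity C = ρ c_p D = 1280 × 1300 × 1.60 = 2.66×10^6 J m⁻² K⁻¹.
Time required: Δt = C ΔT / F = 2.66×10^6 × 0.942 / 254 = 9870 s.
In hours: 9870 s / (3600 s/hour) = 2.74 hours.

2.7 hours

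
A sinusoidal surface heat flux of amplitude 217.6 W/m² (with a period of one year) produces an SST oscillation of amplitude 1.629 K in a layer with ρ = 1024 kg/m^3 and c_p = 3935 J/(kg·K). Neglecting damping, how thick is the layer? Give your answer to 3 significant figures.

166 m

ω = 2π / 3.15×10^7 s = 1.99×10^-7 s⁻¹.
Required C = F₀ / (A ω) = 217.6 / (1.629 × 1.99×10^-7) = 6.70×10^8 J/(m²·K).
D = C / (ρ c_p) = 6.70×10^8 / (1024 × 3935) = 166 m.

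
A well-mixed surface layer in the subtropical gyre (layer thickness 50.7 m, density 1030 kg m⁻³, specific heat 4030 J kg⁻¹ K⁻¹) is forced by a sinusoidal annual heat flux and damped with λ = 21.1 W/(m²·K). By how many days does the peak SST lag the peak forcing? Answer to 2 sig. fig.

64 days

Areal heat capacity C = ρ c_p D = 1030 × 4030 × 50.7 = 2.10×10^8 J/(m^2 K).
ω = 2π / 3.15×10^7 s = 1.99×10^-7 s⁻¹.
Phase lag φ = arctan(Cω/λ) = arctan(41.9/21.1) = 1.10 rad.
Time lag = φ / ω = 1.10 / 1.99×10^-7 = 5.54×10^6 s = 64.2 days.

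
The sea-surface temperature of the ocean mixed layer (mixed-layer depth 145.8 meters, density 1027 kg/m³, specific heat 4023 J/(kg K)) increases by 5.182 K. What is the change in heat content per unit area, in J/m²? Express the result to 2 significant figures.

3.1×10^9

Areal heat capacity C = ρ c_p D = 1027 × 4023 × 145.8 = 6.02×10^8 J m⁻² K⁻¹.
ΔQ = C ΔT = 6.02×10^8 × 5.182 = 3.12×10^9 J/m².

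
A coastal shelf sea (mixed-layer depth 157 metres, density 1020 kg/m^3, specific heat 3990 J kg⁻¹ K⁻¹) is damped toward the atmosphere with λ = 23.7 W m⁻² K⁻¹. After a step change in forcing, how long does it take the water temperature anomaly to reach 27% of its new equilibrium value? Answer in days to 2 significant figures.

Areal heat capacity C = ρ c_p D = 1020 × 3990 × 157 = 6.39×10^8 J/(m^2 K).
τ = C / λ = 6.39×10^8 / 23.7 = 2.70×10^7 s.
Fraction reached: 1 − e^(−t/τ) = 0.27 ⇒ t = −τ ln(1 − 0.27) = τ × 0.315.
t = 8.48×10^6 s = 98.2 days.

98 days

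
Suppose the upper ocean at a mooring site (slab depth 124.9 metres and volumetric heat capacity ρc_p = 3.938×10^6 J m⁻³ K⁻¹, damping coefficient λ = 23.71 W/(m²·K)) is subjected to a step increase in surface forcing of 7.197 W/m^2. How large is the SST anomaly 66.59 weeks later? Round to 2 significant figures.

Areal heat capacity C = ρc_p × D = 3.938×10^6 × 124.9 = 4.92×10^8 J/(m²·K).
τ = C / λ = 4.92×10^8 / 23.71 = 2.07×10^7 s.
Equilibrium anomaly ΔT_eq = F / λ = 7.197 / 23.71 = 0.304 K.
t = 66.59 weeks = 4.03×10^7 s, so t/τ = 1.94.
ΔT(t) = ΔT_eq (1 − e^(−t/τ)) = 0.304 × (1 − e^−1.94) = 0.260 K.

0.26 K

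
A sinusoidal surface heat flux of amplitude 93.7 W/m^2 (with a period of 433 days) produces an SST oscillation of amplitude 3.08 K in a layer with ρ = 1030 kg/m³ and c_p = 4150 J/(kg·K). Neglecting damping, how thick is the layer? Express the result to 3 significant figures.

ω = 2π / 3.74×10^7 s = 1.68×10^-7 s⁻¹.
Required C = F₀ / (A ω) = 93.7 / (3.08 × 1.68×10^-7) = 1.81×10^8 J/(m²·K).
D = C / (ρ c_p) = 1.81×10^8 / (1030 × 4150) = 42.4 m.

42.4 m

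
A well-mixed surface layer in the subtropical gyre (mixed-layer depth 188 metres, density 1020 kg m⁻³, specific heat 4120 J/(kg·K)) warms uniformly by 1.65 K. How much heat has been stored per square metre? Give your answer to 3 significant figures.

Areal heat capacity C = ρ c_p D = 1020 × 4120 × 188 = 7.90×10^8 J/(m²·K).
ΔQ = C ΔT = 7.90×10^8 × 1.65 = 1.30×10^9 J/m².

1.30×10^9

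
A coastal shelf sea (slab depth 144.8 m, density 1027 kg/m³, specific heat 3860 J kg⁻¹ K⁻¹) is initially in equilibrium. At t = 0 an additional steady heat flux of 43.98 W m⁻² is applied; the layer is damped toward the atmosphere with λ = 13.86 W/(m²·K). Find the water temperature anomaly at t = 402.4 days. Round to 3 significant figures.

Areal heat capacity C = ρ c_p D = 1027 × 3860 × 144.8 = 5.74×10^8 J/(m²·K).
τ = C / λ = 5.74×10^8 / 13.86 = 4.14×10^7 s.
Equilibrium anomaly ΔT_eq = F / λ = 43.98 / 13.86 = 3.17 K.
t = 402.4 days = 3.48×10^7 s, so t/τ = 0.839.
ΔT(t) = ΔT_eq (1 − e^(−t/τ)) = 3.17 × (1 − e^−0.839) = 1.80 K.

1.80 K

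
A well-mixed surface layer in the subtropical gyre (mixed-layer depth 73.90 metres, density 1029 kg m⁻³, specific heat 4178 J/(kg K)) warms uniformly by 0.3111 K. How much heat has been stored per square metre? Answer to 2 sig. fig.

9.9×10^7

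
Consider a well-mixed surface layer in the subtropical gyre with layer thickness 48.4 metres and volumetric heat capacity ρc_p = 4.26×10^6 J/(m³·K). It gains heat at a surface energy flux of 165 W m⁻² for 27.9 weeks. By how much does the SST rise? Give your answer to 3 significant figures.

Areal heat capacity C = ρc_p × D = 4.26×10^6 × 48.4 = 2.06×10^8 J/(m^2 K).
Net heat input Q = F Δt = 165 × (27.9 weeks × 6.048×10^5 s/week) = 2.78×10^9 J/m².
ΔT = Q / C = 2.78×10^9 / 2.06×10^8 = 13.5 K.

13.5 K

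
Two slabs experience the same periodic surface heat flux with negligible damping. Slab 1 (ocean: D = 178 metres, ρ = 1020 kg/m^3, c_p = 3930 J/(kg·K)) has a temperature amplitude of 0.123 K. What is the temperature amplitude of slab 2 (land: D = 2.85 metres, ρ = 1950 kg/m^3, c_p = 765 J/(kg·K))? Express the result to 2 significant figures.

21 K

C_ocean = 7.14×10^8 J/(m²·K); C_land = 4.25×10^6 J/(m²·K).
A ∝ 1/C ⇒ A_land = A_ocean × C_ocean/C_land = 0.123 × 168 = 20.6 K.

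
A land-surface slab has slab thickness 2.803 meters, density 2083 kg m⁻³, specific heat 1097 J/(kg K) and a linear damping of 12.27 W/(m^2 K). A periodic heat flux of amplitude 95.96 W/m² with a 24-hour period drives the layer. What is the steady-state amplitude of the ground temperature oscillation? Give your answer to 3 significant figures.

0.206 K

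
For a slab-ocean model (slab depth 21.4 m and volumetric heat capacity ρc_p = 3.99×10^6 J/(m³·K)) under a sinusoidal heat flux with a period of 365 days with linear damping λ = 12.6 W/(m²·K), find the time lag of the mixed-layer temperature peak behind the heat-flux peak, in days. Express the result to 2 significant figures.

54 days

Areal heat capacity C = ρc_p × D = 3.99×10^6 × 21.4 = 8.54×10^7 J/(m^2 K).
ω = 2π / 3.15×10^7 s = 1.99×10^-7 s⁻¹.
Phase lag φ = arctan(Cω/λ) = arctan(17.0/12.6) = 0.933 rad.
Time lag = φ / ω = 0.933 / 1.99×10^-7 = 4.68×10^6 s = 54.2 days.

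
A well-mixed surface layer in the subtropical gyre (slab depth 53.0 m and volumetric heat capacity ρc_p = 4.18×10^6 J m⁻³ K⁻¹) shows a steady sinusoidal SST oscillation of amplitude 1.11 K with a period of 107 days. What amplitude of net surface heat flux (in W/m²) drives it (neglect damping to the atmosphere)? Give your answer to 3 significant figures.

Areal heat capacity C = ρc_p × D = 4.18×10^6 × 53.0 = 2.22×10^8 J/(m^2 K).
ω = 2π / 9.24×10^6 s = 6.80×10^-7 s⁻¹.
Cω = 2.22×10^8 × 6.80×10^-7 = 151 W/(m²·K).
F₀ = A × Cω = 1.11 × 151 = 167 W/m².

167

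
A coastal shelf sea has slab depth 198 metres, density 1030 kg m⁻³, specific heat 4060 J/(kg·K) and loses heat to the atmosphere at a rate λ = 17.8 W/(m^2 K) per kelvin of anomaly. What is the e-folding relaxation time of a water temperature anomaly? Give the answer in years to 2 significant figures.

1.5 years

Areal heat capacity C = ρ c_p D = 1030 × 4060 × 198 = 8.28×10^8 J m⁻² K⁻¹.
Relaxation time τ = C / λ = 8.28×10^8 / 17.8 = 4.65×10^7 s.
In years: 4.65×10^7 s / (3.156×10^7 s/year) = 1.47 years.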